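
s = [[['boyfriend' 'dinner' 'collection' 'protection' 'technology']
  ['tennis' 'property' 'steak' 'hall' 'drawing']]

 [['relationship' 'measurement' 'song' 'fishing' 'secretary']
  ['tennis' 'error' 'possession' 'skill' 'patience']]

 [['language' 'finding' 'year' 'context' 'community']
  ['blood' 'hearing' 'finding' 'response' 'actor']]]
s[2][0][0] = 'language'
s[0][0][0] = 'boyfriend'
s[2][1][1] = 'hearing'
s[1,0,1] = 'measurement'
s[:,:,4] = [['technology', 'drawing'], ['secretary', 'patience'], ['community', 'actor']]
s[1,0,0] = 'relationship'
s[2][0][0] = 'language'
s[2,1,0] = 'blood'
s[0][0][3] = 'protection'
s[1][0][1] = 'measurement'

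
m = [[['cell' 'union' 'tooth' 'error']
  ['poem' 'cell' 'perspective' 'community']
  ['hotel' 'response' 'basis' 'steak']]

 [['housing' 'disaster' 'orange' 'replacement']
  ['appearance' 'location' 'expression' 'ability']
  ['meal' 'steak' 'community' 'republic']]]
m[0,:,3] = ['error', 'community', 'steak']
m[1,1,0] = 'appearance'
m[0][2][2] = 'basis'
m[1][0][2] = 'orange'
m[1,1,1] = 'location'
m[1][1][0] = 'appearance'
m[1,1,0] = 'appearance'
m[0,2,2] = 'basis'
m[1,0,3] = 'replacement'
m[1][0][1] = 'disaster'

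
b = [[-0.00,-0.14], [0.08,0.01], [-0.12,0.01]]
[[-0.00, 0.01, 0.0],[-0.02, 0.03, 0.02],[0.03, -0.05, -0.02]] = b @ [[-0.23,  0.43,  0.20], [0.03,  -0.06,  -0.03]]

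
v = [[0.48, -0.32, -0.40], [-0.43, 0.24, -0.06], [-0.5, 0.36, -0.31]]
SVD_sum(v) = [[0.49, -0.32, -0.01], [-0.41, 0.27, 0.01], [-0.51, 0.34, 0.01]] + [[-0.0, 0.01, -0.39], [-0.0, 0.00, -0.07], [-0.00, 0.01, -0.32]] + [[-0.01, -0.01, -0.00], [-0.02, -0.03, -0.0], [0.01, 0.02, 0.0]]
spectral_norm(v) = 0.98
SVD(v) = [[-0.60,0.77,0.23], [0.50,0.13,0.85], [0.63,0.63,-0.46]] @ diag([0.976262404260355, 0.5095297727524705, 0.043487109660303884]) @ [[-0.84, 0.55, 0.02],  [-0.00, 0.02, -1.0],  [-0.55, -0.83, -0.02]]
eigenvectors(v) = [[-0.77, 0.48, -0.56], [0.46, 0.37, -0.83], [0.45, 0.80, -0.08]]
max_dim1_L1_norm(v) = 1.2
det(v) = 0.02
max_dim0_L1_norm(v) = 1.41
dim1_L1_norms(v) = [1.2, 0.73, 1.17]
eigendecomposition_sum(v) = [[0.58, -0.37, -0.17], [-0.35, 0.22, 0.1], [-0.34, 0.22, 0.10]] + [[-0.09, 0.09, -0.25], [-0.07, 0.07, -0.19], [-0.16, 0.15, -0.41]] + [[-0.01, -0.03, 0.02],[-0.01, -0.05, 0.03],[-0.0, -0.00, 0.0]]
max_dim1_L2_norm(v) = 0.7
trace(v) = 0.41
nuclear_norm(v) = 1.53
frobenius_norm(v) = 1.10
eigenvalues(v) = [0.9, -0.44, -0.05]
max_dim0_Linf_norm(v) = 0.5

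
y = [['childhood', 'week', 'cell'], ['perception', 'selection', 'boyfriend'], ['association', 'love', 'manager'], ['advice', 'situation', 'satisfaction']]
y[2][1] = 'love'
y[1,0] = 'perception'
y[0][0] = 'childhood'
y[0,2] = 'cell'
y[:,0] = ['childhood', 'perception', 'association', 'advice']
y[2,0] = 'association'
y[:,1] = ['week', 'selection', 'love', 'situation']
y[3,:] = ['advice', 'situation', 'satisfaction']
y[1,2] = 'boyfriend'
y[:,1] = ['week', 'selection', 'love', 'situation']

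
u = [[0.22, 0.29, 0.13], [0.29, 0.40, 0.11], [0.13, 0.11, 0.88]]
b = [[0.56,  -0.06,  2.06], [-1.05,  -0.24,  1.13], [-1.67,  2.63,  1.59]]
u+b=[[0.78,0.23,2.19], [-0.76,0.16,1.24], [-1.54,2.74,2.47]]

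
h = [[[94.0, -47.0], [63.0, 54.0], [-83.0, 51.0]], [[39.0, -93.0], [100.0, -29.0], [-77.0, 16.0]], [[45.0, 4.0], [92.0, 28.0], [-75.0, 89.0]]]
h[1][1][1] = -29.0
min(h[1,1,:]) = -29.0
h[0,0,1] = -47.0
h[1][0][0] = 39.0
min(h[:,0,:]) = -93.0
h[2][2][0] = -75.0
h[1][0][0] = 39.0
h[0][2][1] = 51.0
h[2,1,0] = 92.0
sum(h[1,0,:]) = -54.0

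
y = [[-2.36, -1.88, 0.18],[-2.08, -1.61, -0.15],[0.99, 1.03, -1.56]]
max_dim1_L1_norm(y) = 4.42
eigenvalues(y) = [-4.03, -0.0, -1.5]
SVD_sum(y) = [[-2.31,-1.88,0.44], [-1.98,-1.61,0.38], [1.25,1.02,-0.24]] + [[-0.05, 0.0, -0.26], [-0.10, 0.0, -0.53], [-0.26, 0.01, -1.32]] + [[-0.0, 0.00, 0.00], [0.0, -0.00, -0.00], [-0.0, 0.0, 0.0]]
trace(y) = -5.53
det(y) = -0.01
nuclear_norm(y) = 5.76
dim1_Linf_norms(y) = [2.36, 2.08, 1.56]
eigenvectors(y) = [[0.67, 0.61, -0.08], [0.55, -0.78, 0.13], [-0.50, -0.13, 0.99]]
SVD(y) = [[-0.7, -0.18, 0.69], [-0.6, -0.37, -0.71], [0.38, -0.91, 0.15]] @ diag([4.287058385061084, 1.4741530427810632, 0.0017915180129894166]) @ [[0.77, 0.63, -0.15],[0.19, -0.01, 0.98],[-0.61, 0.78, 0.13]]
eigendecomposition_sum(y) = [[-2.42,-1.91,0.06], [-1.97,-1.56,0.05], [1.8,1.42,-0.04]] + [[-0.0, 0.00, -0.0], [0.00, -0.00, 0.0], [0.0, -0.00, 0.0]] + [[0.06, 0.03, 0.12], [-0.11, -0.05, -0.2], [-0.81, -0.39, -1.52]]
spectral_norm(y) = 4.29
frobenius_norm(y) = 4.53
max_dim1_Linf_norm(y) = 2.36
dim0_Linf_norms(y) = [2.36, 1.88, 1.56]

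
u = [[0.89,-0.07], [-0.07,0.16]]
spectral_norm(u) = 0.90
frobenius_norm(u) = 0.91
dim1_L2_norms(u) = [0.89, 0.17]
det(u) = 0.14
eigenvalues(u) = [0.9, 0.15]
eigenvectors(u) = [[1.0, 0.09], [-0.09, 1.00]]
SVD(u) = [[-1.00,0.09], [0.09,1.00]] @ diag([0.8966517186829628, 0.15334828131703734]) @ [[-1.0, 0.09], [0.09, 1.00]]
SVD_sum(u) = [[0.89, -0.08], [-0.08, 0.01]] + [[0.0, 0.01], [0.01, 0.15]]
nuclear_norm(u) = 1.05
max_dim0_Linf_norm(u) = 0.89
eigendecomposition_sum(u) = [[0.89,-0.08], [-0.08,0.01]] + [[0.0, 0.01], [0.01, 0.15]]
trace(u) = 1.05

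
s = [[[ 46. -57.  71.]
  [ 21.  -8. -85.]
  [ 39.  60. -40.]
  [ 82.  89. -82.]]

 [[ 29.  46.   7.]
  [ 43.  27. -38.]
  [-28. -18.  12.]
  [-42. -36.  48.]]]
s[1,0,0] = 29.0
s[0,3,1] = 89.0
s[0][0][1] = -57.0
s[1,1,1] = 27.0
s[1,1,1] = 27.0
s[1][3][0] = -42.0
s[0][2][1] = 60.0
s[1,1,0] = 43.0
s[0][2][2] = -40.0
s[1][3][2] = 48.0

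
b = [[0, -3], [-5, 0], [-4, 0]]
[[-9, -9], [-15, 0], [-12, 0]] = b @ [[3, 0], [3, 3]]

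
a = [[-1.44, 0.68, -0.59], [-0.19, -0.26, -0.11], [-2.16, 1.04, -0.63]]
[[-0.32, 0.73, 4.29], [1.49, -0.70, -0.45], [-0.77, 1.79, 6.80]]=a@[[-1.49, -0.60, -2.15], [-4.3, 2.03, 2.80], [-0.77, 2.56, 1.2]]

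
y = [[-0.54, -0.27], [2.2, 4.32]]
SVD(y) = [[-0.10, 0.99], [0.99, 0.10]] @ diag([4.872324065022677, 0.356872814040112]) @ [[0.46, 0.89], [-0.89, 0.46]]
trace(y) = 3.78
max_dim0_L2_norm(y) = 4.33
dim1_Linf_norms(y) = [0.54, 4.32]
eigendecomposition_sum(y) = [[-0.43, -0.02], [0.20, 0.01]] + [[-0.11,-0.25], [2.0,4.31]]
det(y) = -1.74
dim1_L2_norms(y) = [0.6, 4.85]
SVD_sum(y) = [[-0.22, -0.43], [2.23, 4.3]] + [[-0.32, 0.16], [-0.03, 0.02]]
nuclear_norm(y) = 5.23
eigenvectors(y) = [[-0.91, 0.06], [0.42, -1.00]]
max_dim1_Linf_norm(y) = 4.32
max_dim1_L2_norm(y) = 4.85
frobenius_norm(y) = 4.89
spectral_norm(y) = 4.87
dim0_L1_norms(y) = [2.74, 4.59]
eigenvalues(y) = [-0.41, 4.19]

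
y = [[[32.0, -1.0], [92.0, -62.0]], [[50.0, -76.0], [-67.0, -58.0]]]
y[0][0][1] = -1.0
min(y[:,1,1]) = -62.0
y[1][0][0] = 50.0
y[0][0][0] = 32.0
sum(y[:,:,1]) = -197.0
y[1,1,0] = -67.0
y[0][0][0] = 32.0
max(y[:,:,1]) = -1.0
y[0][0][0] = 32.0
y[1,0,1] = -76.0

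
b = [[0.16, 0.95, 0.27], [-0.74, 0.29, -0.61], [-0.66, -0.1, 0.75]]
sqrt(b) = [[0.76, 0.60, 0.26], [-0.54, 0.80, -0.27], [-0.37, 0.07, 0.93]]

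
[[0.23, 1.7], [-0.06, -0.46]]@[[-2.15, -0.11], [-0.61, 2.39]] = [[-1.53, 4.04], [0.41, -1.09]]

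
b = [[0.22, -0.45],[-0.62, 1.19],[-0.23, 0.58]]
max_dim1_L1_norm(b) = 1.81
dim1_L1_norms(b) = [0.67, 1.81, 0.81]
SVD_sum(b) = [[0.22, -0.45], [-0.60, 1.20], [-0.28, 0.56]] + [[-0.00, -0.0], [-0.02, -0.01], [0.05, 0.02]]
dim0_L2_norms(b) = [0.7, 1.4]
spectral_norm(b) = 1.56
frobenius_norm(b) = 1.56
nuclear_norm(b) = 1.62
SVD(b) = [[-0.32,-0.06], [0.86,-0.44], [0.40,0.90]] @ diag([1.561189573563212, 0.05819892952207541]) @ [[-0.45, 0.90], [0.9, 0.45]]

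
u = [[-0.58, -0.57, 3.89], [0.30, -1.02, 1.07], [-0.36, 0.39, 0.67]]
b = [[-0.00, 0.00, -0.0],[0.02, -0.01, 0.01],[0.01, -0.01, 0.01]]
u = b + [[-0.58, -0.57, 3.89], [0.28, -1.01, 1.06], [-0.37, 0.40, 0.66]]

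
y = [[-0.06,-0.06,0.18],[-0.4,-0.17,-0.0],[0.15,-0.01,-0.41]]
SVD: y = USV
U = [[-0.34, 0.2, 0.92], [-0.6, -0.8, -0.05], [0.72, -0.57, 0.39]]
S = [0.53, 0.37, 0.06]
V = [[0.70, 0.22, -0.68],[0.59, 0.35, 0.73],[0.39, -0.91, 0.11]]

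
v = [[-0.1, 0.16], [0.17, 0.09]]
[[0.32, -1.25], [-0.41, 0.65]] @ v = [[-0.24, -0.06], [0.15, -0.01]]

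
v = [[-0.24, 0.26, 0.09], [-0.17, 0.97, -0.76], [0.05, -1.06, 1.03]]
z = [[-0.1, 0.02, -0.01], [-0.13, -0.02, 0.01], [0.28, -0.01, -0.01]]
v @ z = [[0.02, -0.01, 0.0], [-0.32, -0.02, 0.02], [0.42, 0.01, -0.02]]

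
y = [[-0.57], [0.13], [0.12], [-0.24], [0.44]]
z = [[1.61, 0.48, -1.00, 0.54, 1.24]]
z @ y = [[-0.56]]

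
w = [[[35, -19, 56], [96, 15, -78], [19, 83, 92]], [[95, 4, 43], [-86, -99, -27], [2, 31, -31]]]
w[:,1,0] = [96, -86]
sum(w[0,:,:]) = 299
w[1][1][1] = -99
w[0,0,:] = [35, -19, 56]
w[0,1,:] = [96, 15, -78]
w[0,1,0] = 96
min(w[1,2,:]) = -31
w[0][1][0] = 96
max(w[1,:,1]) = 31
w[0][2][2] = 92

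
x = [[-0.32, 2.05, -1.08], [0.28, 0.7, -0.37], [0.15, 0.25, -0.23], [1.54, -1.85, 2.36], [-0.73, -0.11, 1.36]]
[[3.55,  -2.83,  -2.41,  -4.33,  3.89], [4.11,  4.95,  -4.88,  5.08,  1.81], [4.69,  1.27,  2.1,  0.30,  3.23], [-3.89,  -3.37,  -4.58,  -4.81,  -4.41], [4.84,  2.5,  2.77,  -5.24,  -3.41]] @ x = [[-11.8,12.28,-7.16], [5.84,1.07,9.3], [-2.73,10.12,-0.92], [-4.57,-2.09,-10.85], [-6.01,22.43,-23.79]]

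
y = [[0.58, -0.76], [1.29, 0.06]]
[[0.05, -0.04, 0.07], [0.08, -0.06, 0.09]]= y @ [[0.06,-0.05,0.07], [-0.02,0.02,-0.04]]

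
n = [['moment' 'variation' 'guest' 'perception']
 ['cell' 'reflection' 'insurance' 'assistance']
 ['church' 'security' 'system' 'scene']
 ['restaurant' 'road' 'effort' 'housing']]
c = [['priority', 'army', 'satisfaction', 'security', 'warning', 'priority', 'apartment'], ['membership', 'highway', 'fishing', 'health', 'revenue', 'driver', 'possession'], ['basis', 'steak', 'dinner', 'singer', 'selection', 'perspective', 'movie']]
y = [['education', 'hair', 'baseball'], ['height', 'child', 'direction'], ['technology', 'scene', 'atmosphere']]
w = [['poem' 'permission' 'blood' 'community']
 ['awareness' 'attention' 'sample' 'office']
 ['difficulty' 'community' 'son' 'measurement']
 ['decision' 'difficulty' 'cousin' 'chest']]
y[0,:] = ['education', 'hair', 'baseball']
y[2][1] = 'scene'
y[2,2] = 'atmosphere'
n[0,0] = 'moment'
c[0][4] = 'warning'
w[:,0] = ['poem', 'awareness', 'difficulty', 'decision']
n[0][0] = 'moment'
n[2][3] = 'scene'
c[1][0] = 'membership'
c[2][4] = 'selection'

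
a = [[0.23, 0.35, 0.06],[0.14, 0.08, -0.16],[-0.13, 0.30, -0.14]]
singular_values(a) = [0.49, 0.29, 0.18]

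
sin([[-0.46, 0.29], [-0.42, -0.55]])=[[-0.47, 0.26], [-0.37, -0.55]]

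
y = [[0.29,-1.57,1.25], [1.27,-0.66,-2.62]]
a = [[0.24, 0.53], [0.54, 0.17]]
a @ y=[[0.74, -0.73, -1.09], [0.37, -0.96, 0.23]]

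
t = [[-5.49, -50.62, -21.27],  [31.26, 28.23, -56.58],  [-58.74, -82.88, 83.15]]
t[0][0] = -5.49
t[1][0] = 31.26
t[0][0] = -5.49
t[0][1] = -50.62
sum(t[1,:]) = 2.9100000000000037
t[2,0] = -58.74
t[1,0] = 31.26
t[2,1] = -82.88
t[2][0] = -58.74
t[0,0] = -5.49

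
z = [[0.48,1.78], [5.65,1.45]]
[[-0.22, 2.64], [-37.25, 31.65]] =z @ [[-7.05, 5.61], [1.78, -0.03]]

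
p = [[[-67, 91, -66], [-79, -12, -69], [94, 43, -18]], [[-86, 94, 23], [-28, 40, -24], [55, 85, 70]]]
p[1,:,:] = [[-86, 94, 23], [-28, 40, -24], [55, 85, 70]]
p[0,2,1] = 43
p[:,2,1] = [43, 85]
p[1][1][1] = 40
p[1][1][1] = 40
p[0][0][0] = -67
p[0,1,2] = -69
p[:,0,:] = [[-67, 91, -66], [-86, 94, 23]]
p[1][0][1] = 94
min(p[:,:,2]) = -69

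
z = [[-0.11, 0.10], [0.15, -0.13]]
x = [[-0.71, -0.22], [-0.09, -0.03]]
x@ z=[[0.05, -0.04], [0.01, -0.01]]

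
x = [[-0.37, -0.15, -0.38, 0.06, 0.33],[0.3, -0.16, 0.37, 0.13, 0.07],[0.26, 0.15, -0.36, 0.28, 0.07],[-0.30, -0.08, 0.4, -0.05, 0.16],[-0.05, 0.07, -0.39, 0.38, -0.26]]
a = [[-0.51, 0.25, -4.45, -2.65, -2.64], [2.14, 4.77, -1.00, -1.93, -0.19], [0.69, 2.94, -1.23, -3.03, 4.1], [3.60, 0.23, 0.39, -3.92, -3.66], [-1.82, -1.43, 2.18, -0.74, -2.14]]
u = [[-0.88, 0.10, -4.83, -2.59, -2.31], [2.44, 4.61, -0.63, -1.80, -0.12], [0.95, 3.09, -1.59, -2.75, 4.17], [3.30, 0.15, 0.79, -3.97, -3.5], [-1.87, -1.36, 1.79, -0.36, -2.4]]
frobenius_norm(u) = 12.61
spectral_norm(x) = 0.92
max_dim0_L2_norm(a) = 6.46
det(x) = 0.01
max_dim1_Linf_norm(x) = 0.4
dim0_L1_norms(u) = [9.44, 9.31, 9.63, 11.47, 12.5]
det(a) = -1940.62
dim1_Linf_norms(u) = [4.83, 4.61, 4.17, 3.97, 2.4]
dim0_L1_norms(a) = [8.76, 9.62, 9.25, 12.27, 12.73]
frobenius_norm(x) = 1.28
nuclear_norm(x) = 2.52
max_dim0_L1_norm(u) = 12.5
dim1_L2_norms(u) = [6.01, 5.55, 6.16, 6.29, 3.8]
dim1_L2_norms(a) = [5.84, 5.67, 6.05, 6.48, 3.9]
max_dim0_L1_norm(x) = 1.9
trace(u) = -4.23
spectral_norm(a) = 8.57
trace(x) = -1.20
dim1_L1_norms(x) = [1.29, 1.03, 1.12, 0.99, 1.15]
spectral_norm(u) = 8.39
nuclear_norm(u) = 25.35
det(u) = -1637.74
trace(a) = -3.03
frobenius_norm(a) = 12.65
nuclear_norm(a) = 25.62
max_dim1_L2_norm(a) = 6.48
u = x + a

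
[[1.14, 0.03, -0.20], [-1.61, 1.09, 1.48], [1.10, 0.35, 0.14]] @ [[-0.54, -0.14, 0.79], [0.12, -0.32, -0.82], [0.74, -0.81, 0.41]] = [[-0.76, -0.01, 0.79], [2.10, -1.32, -1.56], [-0.45, -0.38, 0.64]]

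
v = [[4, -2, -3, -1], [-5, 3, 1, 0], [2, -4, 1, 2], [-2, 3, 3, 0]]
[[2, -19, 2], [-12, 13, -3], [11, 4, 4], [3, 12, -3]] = v @[[3, -3, 0], [0, -2, -1], [3, 4, 0], [1, -1, 0]]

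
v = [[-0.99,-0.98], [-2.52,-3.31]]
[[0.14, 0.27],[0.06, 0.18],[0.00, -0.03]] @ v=[[-0.82, -1.03], [-0.51, -0.65], [0.08, 0.1]]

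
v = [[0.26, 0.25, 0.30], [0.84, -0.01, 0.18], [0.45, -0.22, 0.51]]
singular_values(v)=[1.11, 0.37, 0.32]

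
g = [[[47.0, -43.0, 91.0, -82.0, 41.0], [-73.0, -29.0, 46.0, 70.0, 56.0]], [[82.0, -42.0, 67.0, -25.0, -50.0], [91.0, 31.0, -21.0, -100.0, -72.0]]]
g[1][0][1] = -42.0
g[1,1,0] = 91.0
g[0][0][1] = -43.0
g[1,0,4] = -50.0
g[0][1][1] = -29.0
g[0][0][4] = 41.0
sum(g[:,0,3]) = -107.0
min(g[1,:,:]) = -100.0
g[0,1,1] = -29.0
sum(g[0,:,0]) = -26.0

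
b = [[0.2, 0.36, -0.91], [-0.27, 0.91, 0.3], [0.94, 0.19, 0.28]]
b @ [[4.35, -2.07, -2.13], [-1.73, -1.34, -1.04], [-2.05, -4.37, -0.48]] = [[2.11,3.08,-0.36],  [-3.36,-1.97,-0.52],  [3.19,-3.42,-2.33]]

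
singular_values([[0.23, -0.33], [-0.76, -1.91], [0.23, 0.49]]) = [2.14, 0.34]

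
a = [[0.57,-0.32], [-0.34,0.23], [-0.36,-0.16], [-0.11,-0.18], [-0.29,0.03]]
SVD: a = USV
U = [[-0.75,0.27], [0.46,-0.26], [0.33,0.72], [0.05,0.55], [0.33,0.19]]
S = [0.86, 0.38]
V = [[-0.94, 0.34], [-0.34, -0.94]]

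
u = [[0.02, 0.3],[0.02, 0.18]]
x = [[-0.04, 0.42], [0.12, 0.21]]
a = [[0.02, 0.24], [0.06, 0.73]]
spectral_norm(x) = 0.47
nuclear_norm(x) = 0.60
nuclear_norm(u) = 0.36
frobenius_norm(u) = 0.35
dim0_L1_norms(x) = [0.16, 0.63]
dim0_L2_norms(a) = [0.06, 0.77]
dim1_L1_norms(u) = [0.32, 0.2]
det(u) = -0.00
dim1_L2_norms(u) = [0.3, 0.18]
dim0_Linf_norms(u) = [0.02, 0.3]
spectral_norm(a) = 0.77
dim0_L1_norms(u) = [0.04, 0.48]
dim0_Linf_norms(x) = [0.12, 0.42]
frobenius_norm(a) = 0.77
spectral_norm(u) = 0.35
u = x @ a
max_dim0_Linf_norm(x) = 0.42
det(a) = 0.00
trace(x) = 0.17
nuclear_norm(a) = 0.77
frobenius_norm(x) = 0.49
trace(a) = 0.75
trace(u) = 0.20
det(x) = -0.06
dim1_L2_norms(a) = [0.24, 0.73]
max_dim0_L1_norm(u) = 0.48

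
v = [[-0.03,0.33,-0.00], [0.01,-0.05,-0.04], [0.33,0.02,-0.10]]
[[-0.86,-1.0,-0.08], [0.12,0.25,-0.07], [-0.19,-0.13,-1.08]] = v @ [[-0.37, -0.99, -2.76], [-2.63, -3.13, -0.48], [0.16, -2.61, 1.61]]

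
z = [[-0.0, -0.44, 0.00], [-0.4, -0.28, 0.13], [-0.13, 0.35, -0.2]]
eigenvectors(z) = [[-0.68, 0.28, -0.51],[0.54, 0.12, -0.74],[0.5, 0.95, 0.44]]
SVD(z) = [[-0.61,0.29,0.74], [-0.6,-0.78,-0.19], [0.52,-0.56,0.65]] @ diag([0.6664528975474947, 0.39784862399074666, 0.1608011434636527]) @ [[0.26, 0.93, -0.27], [0.97, -0.26, 0.03], [-0.05, -0.27, -0.96]]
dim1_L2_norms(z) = [0.44, 0.51, 0.42]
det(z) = 0.04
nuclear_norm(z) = 1.23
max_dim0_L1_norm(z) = 1.07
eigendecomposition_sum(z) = [[0.20,-0.16,-0.04], [-0.15,0.12,0.03], [-0.15,0.12,0.03]] + [[-0.04, -0.0, -0.05], [-0.02, -0.00, -0.02], [-0.12, -0.01, -0.16]] + [[-0.16, -0.28, 0.08], [-0.23, -0.40, 0.12], [0.14, 0.24, -0.07]]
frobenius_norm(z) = 0.79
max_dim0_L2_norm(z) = 0.63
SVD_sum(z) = [[-0.1,  -0.38,  0.11], [-0.10,  -0.37,  0.11], [0.09,  0.32,  -0.09]] + [[0.11, -0.03, 0.00],[-0.30, 0.08, -0.01],[-0.21, 0.06, -0.01]] + [[-0.01, -0.03, -0.11], [0.0, 0.01, 0.03], [-0.0, -0.03, -0.1]]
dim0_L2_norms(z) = [0.42, 0.63, 0.24]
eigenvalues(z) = [0.35, -0.19, -0.63]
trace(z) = -0.48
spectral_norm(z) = 0.67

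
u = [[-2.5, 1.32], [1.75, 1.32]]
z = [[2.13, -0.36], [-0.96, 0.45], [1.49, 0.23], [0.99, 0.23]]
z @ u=[[-5.95, 2.34], [3.19, -0.67], [-3.32, 2.27], [-2.07, 1.61]]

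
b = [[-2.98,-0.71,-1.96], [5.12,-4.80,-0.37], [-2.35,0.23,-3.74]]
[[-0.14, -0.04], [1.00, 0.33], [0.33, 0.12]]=b@[[0.18, 0.06], [0.0, 0.0], [-0.2, -0.07]]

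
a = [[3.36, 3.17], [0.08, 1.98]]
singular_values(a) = [4.85, 1.32]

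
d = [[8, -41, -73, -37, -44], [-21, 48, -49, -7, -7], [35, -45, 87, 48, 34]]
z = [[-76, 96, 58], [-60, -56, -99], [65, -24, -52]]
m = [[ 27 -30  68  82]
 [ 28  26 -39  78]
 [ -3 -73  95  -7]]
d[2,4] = 34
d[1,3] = -7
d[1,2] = -49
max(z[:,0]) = 65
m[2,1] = -73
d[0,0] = 8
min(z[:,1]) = -56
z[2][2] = -52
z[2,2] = -52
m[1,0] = 28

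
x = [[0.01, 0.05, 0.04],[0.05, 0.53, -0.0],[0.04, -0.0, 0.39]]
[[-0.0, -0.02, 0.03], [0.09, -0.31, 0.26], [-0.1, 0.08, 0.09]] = x @ [[0.16,-0.23,-0.47], [0.15,-0.57,0.54], [-0.26,0.22,0.28]]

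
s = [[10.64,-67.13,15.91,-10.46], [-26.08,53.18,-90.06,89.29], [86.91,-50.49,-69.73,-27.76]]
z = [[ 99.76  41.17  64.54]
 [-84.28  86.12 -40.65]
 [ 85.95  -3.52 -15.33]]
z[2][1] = -3.52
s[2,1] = -50.49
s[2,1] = -50.49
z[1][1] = 86.12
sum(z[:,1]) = 123.77000000000001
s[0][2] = 15.91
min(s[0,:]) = -67.13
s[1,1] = 53.18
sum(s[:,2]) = -143.88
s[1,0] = -26.08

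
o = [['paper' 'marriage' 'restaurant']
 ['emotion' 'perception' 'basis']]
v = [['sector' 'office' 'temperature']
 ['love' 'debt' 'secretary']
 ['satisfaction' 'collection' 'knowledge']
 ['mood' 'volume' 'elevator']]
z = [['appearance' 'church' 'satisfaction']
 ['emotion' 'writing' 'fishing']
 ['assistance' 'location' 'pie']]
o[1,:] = ['emotion', 'perception', 'basis']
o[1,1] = 'perception'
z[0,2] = 'satisfaction'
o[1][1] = 'perception'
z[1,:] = ['emotion', 'writing', 'fishing']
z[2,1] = 'location'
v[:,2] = ['temperature', 'secretary', 'knowledge', 'elevator']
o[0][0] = 'paper'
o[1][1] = 'perception'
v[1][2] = 'secretary'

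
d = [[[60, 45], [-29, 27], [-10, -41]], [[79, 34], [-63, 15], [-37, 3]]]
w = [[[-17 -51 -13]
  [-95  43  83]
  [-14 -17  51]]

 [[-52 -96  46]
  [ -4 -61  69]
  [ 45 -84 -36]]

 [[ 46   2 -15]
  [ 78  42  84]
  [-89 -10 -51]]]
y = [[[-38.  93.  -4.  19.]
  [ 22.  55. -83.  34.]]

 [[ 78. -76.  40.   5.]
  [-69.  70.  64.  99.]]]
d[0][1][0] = -29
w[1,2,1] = -84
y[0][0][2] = -4.0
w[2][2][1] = -10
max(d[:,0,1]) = 45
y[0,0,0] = -38.0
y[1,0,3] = 5.0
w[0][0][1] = -51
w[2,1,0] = 78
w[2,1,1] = 42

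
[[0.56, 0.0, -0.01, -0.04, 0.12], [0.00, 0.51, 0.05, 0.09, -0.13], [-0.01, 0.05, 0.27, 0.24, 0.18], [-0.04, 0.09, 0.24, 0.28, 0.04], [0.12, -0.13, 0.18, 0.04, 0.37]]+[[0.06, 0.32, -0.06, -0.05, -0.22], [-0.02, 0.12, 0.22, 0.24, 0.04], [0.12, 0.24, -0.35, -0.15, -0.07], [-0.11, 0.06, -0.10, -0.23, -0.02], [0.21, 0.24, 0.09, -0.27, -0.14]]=[[0.62, 0.32, -0.07, -0.09, -0.1], [-0.02, 0.63, 0.27, 0.33, -0.09], [0.11, 0.29, -0.08, 0.09, 0.11], [-0.15, 0.15, 0.14, 0.05, 0.02], [0.33, 0.11, 0.27, -0.23, 0.23]]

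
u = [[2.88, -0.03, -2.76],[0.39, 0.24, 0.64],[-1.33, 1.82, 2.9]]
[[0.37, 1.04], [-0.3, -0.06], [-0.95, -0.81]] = u @ [[-0.17, 0.17], [-0.15, -0.0], [-0.31, -0.2]]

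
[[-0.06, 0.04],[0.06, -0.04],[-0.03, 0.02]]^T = [[-0.06, 0.06, -0.03], [0.04, -0.04, 0.02]]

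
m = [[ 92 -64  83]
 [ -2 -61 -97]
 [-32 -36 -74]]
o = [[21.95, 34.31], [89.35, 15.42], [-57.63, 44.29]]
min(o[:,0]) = -57.63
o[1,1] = 15.42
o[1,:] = [89.35, 15.42]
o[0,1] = 34.31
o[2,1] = 44.29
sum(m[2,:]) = -142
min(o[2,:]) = -57.63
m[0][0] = 92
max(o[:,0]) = 89.35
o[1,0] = 89.35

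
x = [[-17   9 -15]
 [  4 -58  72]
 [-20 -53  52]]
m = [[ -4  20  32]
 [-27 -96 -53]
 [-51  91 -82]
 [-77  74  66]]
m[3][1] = 74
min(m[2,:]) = -82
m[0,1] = 20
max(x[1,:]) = 72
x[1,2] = 72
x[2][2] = 52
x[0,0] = -17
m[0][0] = -4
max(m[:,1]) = 91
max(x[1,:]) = 72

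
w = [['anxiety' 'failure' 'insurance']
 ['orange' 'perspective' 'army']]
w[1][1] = 'perspective'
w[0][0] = 'anxiety'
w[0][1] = 'failure'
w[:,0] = ['anxiety', 'orange']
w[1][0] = 'orange'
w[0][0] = 'anxiety'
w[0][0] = 'anxiety'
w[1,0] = 'orange'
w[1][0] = 'orange'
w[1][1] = 'perspective'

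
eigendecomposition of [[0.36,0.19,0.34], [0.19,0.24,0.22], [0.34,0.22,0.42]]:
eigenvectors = [[-0.61, -0.7, 0.38], [-0.42, -0.12, -0.90], [-0.67, 0.71, 0.22]]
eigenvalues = [0.87, 0.05, 0.11]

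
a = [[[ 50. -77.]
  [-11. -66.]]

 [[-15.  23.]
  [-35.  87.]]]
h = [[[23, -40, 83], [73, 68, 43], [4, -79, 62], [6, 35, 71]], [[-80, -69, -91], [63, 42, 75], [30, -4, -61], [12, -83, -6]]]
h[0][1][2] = 43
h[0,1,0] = 73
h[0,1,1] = 68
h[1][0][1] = -69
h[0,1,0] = 73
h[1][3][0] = 12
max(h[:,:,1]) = 68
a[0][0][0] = 50.0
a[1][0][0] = -15.0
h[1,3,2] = -6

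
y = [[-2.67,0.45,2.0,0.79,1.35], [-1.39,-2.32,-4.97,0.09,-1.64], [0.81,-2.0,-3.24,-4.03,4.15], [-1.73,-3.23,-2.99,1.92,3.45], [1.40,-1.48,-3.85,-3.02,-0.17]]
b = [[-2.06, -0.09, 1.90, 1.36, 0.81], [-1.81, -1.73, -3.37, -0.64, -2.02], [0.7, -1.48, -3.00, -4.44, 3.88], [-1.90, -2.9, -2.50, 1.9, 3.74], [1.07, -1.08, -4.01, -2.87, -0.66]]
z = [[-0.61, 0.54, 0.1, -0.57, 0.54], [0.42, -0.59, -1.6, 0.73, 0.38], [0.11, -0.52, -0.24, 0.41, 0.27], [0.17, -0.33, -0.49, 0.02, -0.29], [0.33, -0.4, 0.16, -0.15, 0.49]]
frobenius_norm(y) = 12.77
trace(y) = -6.48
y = b + z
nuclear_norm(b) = 21.66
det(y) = -76.85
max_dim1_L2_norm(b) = 6.82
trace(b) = -5.55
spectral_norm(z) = 2.18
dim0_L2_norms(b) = [3.57, 3.84, 6.8, 5.82, 5.85]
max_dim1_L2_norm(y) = 6.97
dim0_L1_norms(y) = [8.0, 9.48, 17.05, 9.85, 10.76]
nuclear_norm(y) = 23.19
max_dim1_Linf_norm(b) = 4.44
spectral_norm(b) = 8.84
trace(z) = -0.93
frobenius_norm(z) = 2.58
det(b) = 5.73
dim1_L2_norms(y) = [3.71, 5.89, 6.97, 6.16, 5.3]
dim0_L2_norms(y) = [3.83, 4.71, 7.93, 5.45, 5.8]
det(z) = -0.17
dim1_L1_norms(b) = [6.22, 9.57, 13.5, 12.94, 9.69]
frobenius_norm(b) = 11.91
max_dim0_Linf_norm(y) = 4.97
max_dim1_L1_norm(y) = 14.23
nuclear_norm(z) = 4.64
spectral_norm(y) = 9.80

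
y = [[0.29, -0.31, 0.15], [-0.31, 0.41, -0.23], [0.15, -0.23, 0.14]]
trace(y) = 0.84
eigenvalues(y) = [0.78, 0.06, 0.0]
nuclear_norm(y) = 0.84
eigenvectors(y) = [[0.57, -0.76, 0.31], [-0.72, -0.29, 0.63], [0.39, 0.59, 0.71]]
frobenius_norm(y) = 0.78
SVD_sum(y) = [[0.26, -0.32, 0.18], [-0.32, 0.41, -0.22], [0.18, -0.22, 0.12]] + [[0.03, 0.01, -0.03], [0.01, 0.00, -0.01], [-0.03, -0.01, 0.02]] + [[0.0, 0.00, 0.0], [0.0, 0.00, 0.00], [0.00, 0.0, 0.00]]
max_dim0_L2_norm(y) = 0.56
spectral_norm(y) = 0.78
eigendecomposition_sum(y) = [[0.26, -0.32, 0.18], [-0.32, 0.41, -0.22], [0.18, -0.22, 0.12]] + [[0.03, 0.01, -0.03],[0.01, 0.0, -0.01],[-0.03, -0.01, 0.02]] + [[0.00, 0.0, 0.00], [0.00, 0.0, 0.0], [0.0, 0.00, 0.0]]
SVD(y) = [[-0.57, -0.76, 0.31], [0.72, -0.29, 0.63], [-0.39, 0.59, 0.71]] @ diag([0.7819674863973033, 0.05767776321639344, 0.0003547503863030948]) @ [[-0.57, 0.72, -0.39], [-0.76, -0.29, 0.59], [0.31, 0.63, 0.71]]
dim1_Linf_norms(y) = [0.31, 0.41, 0.23]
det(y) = 0.00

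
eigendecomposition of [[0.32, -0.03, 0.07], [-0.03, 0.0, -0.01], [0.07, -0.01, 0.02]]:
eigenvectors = [[0.97, -0.24, 0.01], [-0.09, -0.35, 0.93], [0.22, 0.91, 0.36]]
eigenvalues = [0.34, 0.01, -0.0]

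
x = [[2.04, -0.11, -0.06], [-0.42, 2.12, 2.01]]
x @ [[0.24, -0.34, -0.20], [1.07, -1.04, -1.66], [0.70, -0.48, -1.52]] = [[0.33,-0.55,-0.13], [3.57,-3.03,-6.49]]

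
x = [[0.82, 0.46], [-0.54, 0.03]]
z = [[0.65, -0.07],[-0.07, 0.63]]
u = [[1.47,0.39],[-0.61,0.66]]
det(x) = 0.27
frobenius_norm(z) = 0.91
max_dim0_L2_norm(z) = 0.65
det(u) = 1.21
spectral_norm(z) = 0.71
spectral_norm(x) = 1.05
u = x + z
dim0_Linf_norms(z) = [0.65, 0.63]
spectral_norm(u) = 1.60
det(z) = 0.40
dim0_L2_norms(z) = [0.65, 0.63]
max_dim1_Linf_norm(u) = 1.47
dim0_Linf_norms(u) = [1.47, 0.66]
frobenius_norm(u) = 1.77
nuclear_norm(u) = 2.35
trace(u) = 2.13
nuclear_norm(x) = 1.31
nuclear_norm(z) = 1.28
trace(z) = 1.28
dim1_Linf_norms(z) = [0.65, 0.63]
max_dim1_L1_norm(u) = 1.86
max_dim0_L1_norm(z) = 0.72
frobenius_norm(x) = 1.08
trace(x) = 0.85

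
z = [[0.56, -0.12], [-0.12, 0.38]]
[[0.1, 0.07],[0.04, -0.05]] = z @ [[0.22, 0.10], [0.18, -0.10]]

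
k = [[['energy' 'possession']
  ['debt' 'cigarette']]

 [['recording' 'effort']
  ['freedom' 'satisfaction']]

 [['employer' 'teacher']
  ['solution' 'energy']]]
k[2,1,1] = 'energy'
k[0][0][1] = 'possession'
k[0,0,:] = ['energy', 'possession']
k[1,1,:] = ['freedom', 'satisfaction']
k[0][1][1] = 'cigarette'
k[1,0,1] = 'effort'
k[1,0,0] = 'recording'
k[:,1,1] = ['cigarette', 'satisfaction', 'energy']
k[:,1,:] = [['debt', 'cigarette'], ['freedom', 'satisfaction'], ['solution', 'energy']]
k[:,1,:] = [['debt', 'cigarette'], ['freedom', 'satisfaction'], ['solution', 'energy']]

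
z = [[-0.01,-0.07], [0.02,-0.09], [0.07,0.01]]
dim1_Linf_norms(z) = [0.07, 0.09, 0.07]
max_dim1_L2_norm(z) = 0.09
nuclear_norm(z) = 0.19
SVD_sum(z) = [[0.00, -0.07],[0.00, -0.09],[-0.00, 0.01]] + [[-0.01, -0.00], [0.02, 0.00], [0.07, 0.00]]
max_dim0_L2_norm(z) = 0.11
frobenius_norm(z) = 0.14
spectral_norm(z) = 0.11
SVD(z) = [[-0.61, 0.19],  [-0.79, -0.21],  [0.06, -0.96]] @ diag([0.11454572644403799, 0.07334355154618312]) @ [[-0.05,1.0], [-1.00,-0.05]]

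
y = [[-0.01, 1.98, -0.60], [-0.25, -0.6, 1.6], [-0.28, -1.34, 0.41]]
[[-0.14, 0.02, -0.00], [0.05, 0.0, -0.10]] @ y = [[-0.00, -0.29, 0.12], [0.03, 0.23, -0.07]]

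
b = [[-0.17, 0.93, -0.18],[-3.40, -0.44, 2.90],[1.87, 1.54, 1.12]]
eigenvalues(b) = [(-1.05+1.68j), (-1.05-1.68j), (2.61+0j)]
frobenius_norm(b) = 5.31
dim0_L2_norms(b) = [3.88, 1.85, 3.11]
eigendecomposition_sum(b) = [[(-0.09+1.1j),(0.38+0.16j),(-0.26-0.32j)], [(-1.73-1.11j),(-0.58+0.48j),0.75-0.15j], [0.90+0.53j,(0.29-0.25j),-0.38+0.09j]] + [[-0.09-1.10j, (0.38-0.16j), -0.26+0.32j], [(-1.73+1.11j), (-0.58-0.48j), (0.75+0.15j)], [0.90-0.53j, 0.29+0.25j, -0.38-0.09j]] + [[(0.01-0j), 0.18+0.00j, 0.35+0.00j], [0.06-0.00j, 0.72+0.00j, 1.40+0.00j], [0.08-0.00j, 0.97+0.00j, (1.88+0j)]]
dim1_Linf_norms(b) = [0.93, 3.4, 1.87]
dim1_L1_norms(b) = [1.28, 6.74, 4.53]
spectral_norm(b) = 4.60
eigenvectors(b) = [[-0.20-0.38j, -0.20+0.38j, (0.15+0j)], [0.80+0.00j, (0.8-0j), (0.59+0j)], [-0.41+0.02j, -0.41-0.02j, 0.79+0.00j]]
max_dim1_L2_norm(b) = 4.49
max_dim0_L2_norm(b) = 3.88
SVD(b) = [[0.03, -0.15, 0.99], [-0.96, -0.26, -0.01], [0.26, -0.95, -0.15]] @ diag([4.604389429311752, 2.4939651646334227, 0.8901885984650589]) @ [[0.82, 0.19, -0.55],[-0.35, -0.6, -0.72],[-0.46, 0.78, -0.42]]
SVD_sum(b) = [[0.11, 0.02, -0.07], [-3.63, -0.82, 2.42], [0.98, 0.22, -0.66]] + [[0.13, 0.22, 0.26], [0.23, 0.39, 0.47], [0.82, 1.42, 1.72]] + [[-0.40, 0.69, -0.37],[0.0, -0.01, 0.00],[0.06, -0.1, 0.06]]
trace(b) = 0.51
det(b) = 10.22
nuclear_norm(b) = 7.99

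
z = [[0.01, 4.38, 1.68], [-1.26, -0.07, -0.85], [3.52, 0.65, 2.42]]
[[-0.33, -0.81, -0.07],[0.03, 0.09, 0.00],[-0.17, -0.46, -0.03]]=z@ [[-0.25, -0.62, -0.06], [-0.21, -0.51, -0.05], [0.35, 0.85, 0.09]]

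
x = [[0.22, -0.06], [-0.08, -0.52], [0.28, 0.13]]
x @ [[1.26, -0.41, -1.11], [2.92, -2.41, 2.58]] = [[0.1, 0.05, -0.4], [-1.62, 1.29, -1.25], [0.73, -0.43, 0.02]]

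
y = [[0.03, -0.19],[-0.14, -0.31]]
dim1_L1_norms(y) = [0.22, 0.45]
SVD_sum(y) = [[-0.05, -0.17], [-0.1, -0.32]] + [[0.08, -0.02],[-0.04, 0.01]]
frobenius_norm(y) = 0.39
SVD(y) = [[0.46, 0.89], [0.89, -0.46]] @ diag([0.37912178134292157, 0.09469252827636375]) @ [[-0.29,-0.96], [0.96,-0.29]]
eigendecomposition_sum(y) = [[0.08,-0.04], [-0.03,0.01]] + [[-0.05, -0.15], [-0.11, -0.32]]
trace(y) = -0.28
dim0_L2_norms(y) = [0.14, 0.36]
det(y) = -0.04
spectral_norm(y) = 0.38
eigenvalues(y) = [0.1, -0.38]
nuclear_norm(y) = 0.47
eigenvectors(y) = [[0.95, 0.42], [-0.33, 0.91]]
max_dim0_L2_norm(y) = 0.36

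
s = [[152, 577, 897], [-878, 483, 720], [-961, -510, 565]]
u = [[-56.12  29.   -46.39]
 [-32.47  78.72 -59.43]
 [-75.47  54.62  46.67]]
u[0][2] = -46.39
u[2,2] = 46.67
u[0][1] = 29.0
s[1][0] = -878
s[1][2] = 720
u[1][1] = 78.72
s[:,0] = [152, -878, -961]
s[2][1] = -510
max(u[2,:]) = 54.62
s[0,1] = 577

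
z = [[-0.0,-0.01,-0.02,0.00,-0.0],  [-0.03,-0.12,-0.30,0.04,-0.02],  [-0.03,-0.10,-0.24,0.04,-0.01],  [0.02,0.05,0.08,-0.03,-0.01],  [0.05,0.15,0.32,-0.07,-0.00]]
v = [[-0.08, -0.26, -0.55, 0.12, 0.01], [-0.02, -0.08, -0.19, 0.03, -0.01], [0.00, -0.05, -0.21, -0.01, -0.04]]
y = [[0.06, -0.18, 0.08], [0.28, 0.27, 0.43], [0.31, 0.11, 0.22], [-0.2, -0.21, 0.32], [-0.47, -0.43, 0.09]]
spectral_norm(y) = 0.87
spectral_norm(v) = 0.69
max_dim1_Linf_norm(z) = 0.32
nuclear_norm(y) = 1.65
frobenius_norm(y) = 1.07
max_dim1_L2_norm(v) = 0.63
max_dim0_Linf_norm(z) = 0.32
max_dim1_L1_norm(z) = 0.59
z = y @ v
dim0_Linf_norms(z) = [0.05, 0.15, 0.32, 0.07, 0.02]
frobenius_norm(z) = 0.57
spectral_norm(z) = 0.56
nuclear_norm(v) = 0.77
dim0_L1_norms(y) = [1.32, 1.2, 1.14]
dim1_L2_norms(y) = [0.21, 0.58, 0.4, 0.43, 0.64]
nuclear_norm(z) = 0.61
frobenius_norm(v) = 0.70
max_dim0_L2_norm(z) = 0.51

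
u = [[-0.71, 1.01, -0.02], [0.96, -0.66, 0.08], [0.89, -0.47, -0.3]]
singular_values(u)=[1.94, 0.44, 0.23]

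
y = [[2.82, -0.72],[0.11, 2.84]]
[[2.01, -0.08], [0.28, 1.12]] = y@[[0.73,0.07], [0.07,0.39]]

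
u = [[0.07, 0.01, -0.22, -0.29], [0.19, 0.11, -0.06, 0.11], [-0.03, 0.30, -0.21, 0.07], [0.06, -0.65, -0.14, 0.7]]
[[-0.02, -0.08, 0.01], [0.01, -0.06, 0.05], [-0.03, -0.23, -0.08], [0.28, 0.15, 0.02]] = u @[[0.05, 0.08, 0.41], [-0.22, -0.40, -0.1], [-0.12, 0.47, 0.17], [0.17, -0.07, -0.06]]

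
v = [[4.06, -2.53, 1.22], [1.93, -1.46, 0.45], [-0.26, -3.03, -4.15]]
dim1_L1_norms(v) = [7.81, 3.84, 7.44]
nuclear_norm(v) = 10.74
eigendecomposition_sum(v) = [[4.06, -2.9, 0.54],[1.80, -1.29, 0.24],[-0.96, 0.68, -0.13]] + [[0.14, -0.31, 0.01], [0.17, -0.38, 0.01], [-0.14, 0.31, -0.01]] + [[-0.14,0.68,0.68], [-0.04,0.20,0.2], [0.84,-4.03,-4.02]]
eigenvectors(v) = [[-0.89,0.53,-0.17], [-0.4,0.65,-0.05], [0.21,-0.54,0.98]]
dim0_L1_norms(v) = [6.25, 7.02, 5.82]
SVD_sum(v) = [[3.19, -3.16, -0.47],[1.65, -1.64, -0.24],[1.67, -1.66, -0.25]] + [[0.85, 0.6, 1.71], [0.32, 0.23, 0.65], [-1.94, -1.37, -3.9]] + [[0.02, 0.03, -0.02], [-0.05, -0.05, 0.04], [0.0, 0.00, -0.0]]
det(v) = 2.57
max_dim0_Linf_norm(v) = 4.15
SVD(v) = [[-0.80, 0.40, 0.44], [-0.42, 0.15, -0.9], [-0.42, -0.91, 0.04]] @ diag([5.6076307729599595, 5.044712591159753, 0.09084044664539401]) @ [[-0.71,0.7,0.10], [0.42,0.30,0.85], [0.57,0.65,-0.51]]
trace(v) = -1.55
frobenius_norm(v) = 7.54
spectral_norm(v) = 5.61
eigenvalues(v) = [2.65, -0.25, -3.95]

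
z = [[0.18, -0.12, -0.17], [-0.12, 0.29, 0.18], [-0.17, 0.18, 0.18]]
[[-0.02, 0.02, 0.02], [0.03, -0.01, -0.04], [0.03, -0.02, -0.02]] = z @ [[-0.08, 0.09, -0.06],[0.07, 0.06, -0.11],[0.01, -0.07, -0.08]]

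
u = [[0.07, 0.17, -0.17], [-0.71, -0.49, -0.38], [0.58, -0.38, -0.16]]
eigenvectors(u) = [[(0.06-0.46j),0.06+0.46j,-0.05+0.00j],[(0.52+0.15j),0.52-0.15j,(0.81+0j)],[-0.70+0.00j,(-0.7-0j),(0.59+0j)]]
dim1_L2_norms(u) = [0.25, 0.94, 0.71]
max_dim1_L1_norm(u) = 1.58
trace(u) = -0.58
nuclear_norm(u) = 1.88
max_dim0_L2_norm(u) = 0.92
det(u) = -0.16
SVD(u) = [[-0.07, 0.05, -1.00], [0.94, -0.34, -0.09], [-0.34, -0.94, -0.02]] @ diag([0.9770469033151679, 0.6680277875195986, 0.23836573542334252]) @ [[-0.89,  -0.35,  -0.29], [-0.45,  0.80,  0.41], [-0.09,  -0.49,  0.87]]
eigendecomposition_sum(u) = [[0.03+0.23j, 0.07-0.00j, (-0.1+0.02j)], [-0.28-0.01j, -0.01+0.08j, (-0.01-0.12j)], [0.35-0.09j, -0.02-0.11j, (0.05+0.14j)]] + [[0.03-0.23j, 0.07+0.00j, (-0.1-0.02j)], [-0.28+0.01j, -0.01-0.08j, -0.01+0.12j], [0.35+0.09j, -0.02+0.11j, 0.05-0.14j]] + [[0.01-0.00j, (0.03-0j), 0.02+0.00j],  [(-0.16+0j), -0.47+0.00j, -0.36-0.00j],  [(-0.11+0j), -0.34+0.00j, (-0.26-0j)]]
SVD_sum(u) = [[0.06, 0.02, 0.02],[-0.81, -0.32, -0.27],[0.30, 0.12, 0.10]] + [[-0.02, 0.03, 0.01], [0.10, -0.18, -0.09], [0.28, -0.5, -0.25]] + [[0.02, 0.12, -0.21], [0.00, 0.01, -0.02], [0.0, 0.0, -0.01]]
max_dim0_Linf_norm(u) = 0.71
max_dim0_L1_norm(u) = 1.36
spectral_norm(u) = 0.98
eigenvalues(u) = [(0.07+0.46j), (0.07-0.46j), (-0.73+0j)]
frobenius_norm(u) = 1.21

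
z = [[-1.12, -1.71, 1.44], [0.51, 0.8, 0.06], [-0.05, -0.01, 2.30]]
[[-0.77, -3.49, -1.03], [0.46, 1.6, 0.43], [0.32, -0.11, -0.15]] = z@ [[0.45, 1.03, 0.23], [0.28, 1.35, 0.40], [0.15, -0.02, -0.06]]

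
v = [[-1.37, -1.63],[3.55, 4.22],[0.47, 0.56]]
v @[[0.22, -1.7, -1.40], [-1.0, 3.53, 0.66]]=[[1.33, -3.42, 0.84], [-3.44, 8.86, -2.18], [-0.46, 1.18, -0.29]]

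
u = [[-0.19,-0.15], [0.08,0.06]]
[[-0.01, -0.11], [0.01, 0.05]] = u @ [[0.01, 0.08], [0.08, 0.65]]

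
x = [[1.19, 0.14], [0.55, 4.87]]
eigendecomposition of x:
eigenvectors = [[-0.99, -0.04], [0.15, -1.0]]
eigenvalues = [1.17, 4.89]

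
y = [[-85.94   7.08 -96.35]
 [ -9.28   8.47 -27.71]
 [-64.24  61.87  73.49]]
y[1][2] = -27.71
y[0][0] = -85.94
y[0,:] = [-85.94, 7.08, -96.35]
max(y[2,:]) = 73.49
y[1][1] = 8.47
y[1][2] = -27.71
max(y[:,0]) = -9.28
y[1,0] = -9.28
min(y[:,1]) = 7.08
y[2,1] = 61.87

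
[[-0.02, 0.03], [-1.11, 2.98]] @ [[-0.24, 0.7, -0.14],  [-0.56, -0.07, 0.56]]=[[-0.01, -0.02, 0.02], [-1.4, -0.99, 1.82]]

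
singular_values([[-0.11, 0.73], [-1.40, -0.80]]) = [1.64, 0.68]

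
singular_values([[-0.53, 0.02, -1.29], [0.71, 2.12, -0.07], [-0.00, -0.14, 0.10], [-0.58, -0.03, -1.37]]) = [2.28, 2.0, 0.01]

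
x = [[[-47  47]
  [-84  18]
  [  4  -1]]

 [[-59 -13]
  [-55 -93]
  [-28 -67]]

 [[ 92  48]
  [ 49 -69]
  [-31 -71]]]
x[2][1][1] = -69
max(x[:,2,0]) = 4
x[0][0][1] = 47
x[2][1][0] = 49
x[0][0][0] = -47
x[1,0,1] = -13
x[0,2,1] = -1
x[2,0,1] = 48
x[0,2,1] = -1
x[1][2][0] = -28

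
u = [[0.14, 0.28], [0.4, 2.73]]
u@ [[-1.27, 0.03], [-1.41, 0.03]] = [[-0.57, 0.01],[-4.36, 0.09]]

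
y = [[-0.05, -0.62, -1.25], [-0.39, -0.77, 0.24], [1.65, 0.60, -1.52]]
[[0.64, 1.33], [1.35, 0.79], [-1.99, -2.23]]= y @ [[-0.48, -2.05],  [-1.44, -0.25],  [0.22, -0.86]]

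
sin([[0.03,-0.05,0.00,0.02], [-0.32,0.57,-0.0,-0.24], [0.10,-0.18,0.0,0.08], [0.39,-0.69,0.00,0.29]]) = [[0.03, -0.04, 0.00, 0.02], [-0.28, 0.50, 0.00, -0.21], [0.09, -0.16, 0.0, 0.07], [0.34, -0.6, 0.0, 0.25]]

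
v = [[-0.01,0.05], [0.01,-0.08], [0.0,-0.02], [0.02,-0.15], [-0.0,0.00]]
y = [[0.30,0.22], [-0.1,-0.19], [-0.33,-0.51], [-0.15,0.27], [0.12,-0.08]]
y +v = [[0.29, 0.27], [-0.09, -0.27], [-0.33, -0.53], [-0.13, 0.12], [0.12, -0.08]]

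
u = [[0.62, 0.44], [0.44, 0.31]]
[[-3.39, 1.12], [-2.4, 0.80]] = u @ [[-3.18,2.44],  [-3.23,-0.89]]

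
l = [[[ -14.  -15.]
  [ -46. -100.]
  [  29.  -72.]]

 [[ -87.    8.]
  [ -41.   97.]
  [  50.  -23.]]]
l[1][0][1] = 8.0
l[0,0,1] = -15.0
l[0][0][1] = -15.0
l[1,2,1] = -23.0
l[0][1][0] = -46.0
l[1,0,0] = -87.0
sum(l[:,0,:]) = -108.0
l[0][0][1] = -15.0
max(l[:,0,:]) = 8.0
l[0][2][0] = 29.0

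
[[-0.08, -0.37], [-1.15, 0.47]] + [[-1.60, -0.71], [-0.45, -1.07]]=[[-1.68,-1.08], [-1.6,-0.6]]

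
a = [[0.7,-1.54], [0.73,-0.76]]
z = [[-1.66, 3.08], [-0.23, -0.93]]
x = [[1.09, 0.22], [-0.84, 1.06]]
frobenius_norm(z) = 3.63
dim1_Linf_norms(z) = [3.08, 0.93]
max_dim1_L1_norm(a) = 2.24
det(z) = 2.25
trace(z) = -2.59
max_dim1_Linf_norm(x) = 1.09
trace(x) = 2.15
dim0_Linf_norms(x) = [1.09, 1.06]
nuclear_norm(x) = 2.40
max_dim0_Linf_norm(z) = 3.08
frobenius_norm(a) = 1.99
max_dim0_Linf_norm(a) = 1.54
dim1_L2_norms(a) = [1.69, 1.05]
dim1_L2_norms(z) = [3.5, 0.96]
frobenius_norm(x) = 1.75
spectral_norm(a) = 1.97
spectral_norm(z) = 3.57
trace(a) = -0.06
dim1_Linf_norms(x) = [1.09, 1.06]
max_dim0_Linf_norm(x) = 1.09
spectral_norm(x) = 1.51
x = z @ a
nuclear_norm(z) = 4.20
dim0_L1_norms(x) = [1.93, 1.28]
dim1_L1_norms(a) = [2.24, 1.49]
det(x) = 1.34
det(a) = 0.59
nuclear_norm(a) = 2.27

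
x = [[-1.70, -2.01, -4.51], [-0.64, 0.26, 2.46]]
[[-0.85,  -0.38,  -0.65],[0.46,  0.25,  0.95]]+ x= [[-2.55,  -2.39,  -5.16], [-0.18,  0.51,  3.41]]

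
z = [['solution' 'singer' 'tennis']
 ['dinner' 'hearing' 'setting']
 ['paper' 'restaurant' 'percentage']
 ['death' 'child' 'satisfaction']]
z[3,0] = 'death'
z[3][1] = 'child'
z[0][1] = 'singer'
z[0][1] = 'singer'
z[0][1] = 'singer'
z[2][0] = 'paper'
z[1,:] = ['dinner', 'hearing', 'setting']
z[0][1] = 'singer'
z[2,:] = ['paper', 'restaurant', 'percentage']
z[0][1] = 'singer'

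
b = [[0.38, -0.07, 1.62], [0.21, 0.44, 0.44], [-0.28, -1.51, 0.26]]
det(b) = -0.01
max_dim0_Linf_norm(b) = 1.62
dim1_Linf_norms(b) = [1.62, 0.44, 1.51]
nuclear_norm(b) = 3.35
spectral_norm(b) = 1.76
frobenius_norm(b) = 2.37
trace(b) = 1.08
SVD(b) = [[-0.90, -0.33, -0.29], [-0.16, -0.37, 0.91], [-0.41, 0.87, 0.28]] @ diag([1.7618067107584214, 1.5896958612204322, 0.002045176085675436]) @ [[-0.15, 0.35, -0.93], [-0.28, -0.91, -0.3], [0.95, -0.22, -0.23]]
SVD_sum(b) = [[0.23,  -0.55,  1.46], [0.04,  -0.1,  0.26], [0.11,  -0.25,  0.67]] + [[0.15, 0.48, 0.16], [0.17, 0.54, 0.18], [-0.39, -1.26, -0.41]] + [[-0.00,0.0,0.00], [0.00,-0.00,-0.00], [0.00,-0.0,-0.0]]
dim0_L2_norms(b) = [0.52, 1.57, 1.7]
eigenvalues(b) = [(-0+0j), (0.54+1.11j), (0.54-1.11j)]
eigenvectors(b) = [[(-0.95+0j), 0.79+0.00j, 0.79-0.00j], [0.22+0.00j, 0.23-0.16j, (0.23+0.16j)], [0.23+0.00j, 0.09+0.53j, (0.09-0.53j)]]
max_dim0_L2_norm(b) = 1.7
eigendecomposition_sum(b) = [[-0.00-0.00j, 0.01-0.00j, -0j], [0.00+0.00j, -0.00+0.00j, -0.00+0.00j], [0j, -0.00+0.00j, -0.00+0.00j]] + [[0.19+0.24j, -0.04+1.11j, 0.81-0.06j], [0.10+0.03j, (0.22+0.33j), (0.22-0.19j)], [-0.14+0.16j, (-0.75+0.1j), (0.13+0.54j)]] + [[(0.19-0.24j), (-0.04-1.11j), (0.81+0.06j)],[0.10-0.03j, 0.22-0.33j, (0.22+0.19j)],[(-0.14-0.16j), (-0.75-0.1j), 0.13-0.54j]]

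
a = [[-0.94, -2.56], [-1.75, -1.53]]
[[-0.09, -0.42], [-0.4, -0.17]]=a @ [[0.29, -0.07], [-0.07, 0.19]]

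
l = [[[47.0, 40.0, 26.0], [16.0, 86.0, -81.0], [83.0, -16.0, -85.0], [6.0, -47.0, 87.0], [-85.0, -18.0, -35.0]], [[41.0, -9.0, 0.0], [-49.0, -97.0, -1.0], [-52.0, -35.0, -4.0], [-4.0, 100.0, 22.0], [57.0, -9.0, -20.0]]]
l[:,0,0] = [47.0, 41.0]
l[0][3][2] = 87.0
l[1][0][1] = -9.0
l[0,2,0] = 83.0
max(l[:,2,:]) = 83.0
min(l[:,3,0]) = -4.0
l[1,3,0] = -4.0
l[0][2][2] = -85.0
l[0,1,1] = 86.0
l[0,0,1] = 40.0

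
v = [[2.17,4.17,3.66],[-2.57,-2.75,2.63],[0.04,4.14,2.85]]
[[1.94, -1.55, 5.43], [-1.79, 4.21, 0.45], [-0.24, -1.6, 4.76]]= v @ [[0.98, -0.19, -0.0], [-0.15, -0.79, 0.60], [0.12, 0.59, 0.80]]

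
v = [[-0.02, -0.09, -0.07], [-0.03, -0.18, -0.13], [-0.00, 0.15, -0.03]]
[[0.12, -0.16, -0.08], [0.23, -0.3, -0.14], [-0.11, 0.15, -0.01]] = v@ [[1.11,2.09,1.09], [-0.9,1.06,0.05], [-0.81,0.32,0.72]]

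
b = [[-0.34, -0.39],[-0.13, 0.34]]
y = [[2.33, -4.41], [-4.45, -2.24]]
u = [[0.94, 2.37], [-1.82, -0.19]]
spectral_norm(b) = 0.56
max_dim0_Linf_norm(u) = 2.37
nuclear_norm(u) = 4.26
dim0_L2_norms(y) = [5.02, 4.95]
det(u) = 4.13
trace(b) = 0.00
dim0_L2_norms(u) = [2.05, 2.38]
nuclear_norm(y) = 9.97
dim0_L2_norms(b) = [0.36, 0.52]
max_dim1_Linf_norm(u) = 2.37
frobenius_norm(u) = 3.14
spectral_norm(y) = 5.03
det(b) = -0.17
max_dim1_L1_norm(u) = 3.31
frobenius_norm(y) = 7.05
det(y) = -24.84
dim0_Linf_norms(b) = [0.34, 0.39]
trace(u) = 0.75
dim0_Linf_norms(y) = [4.45, 4.41]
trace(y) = 0.09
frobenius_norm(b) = 0.63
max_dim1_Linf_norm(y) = 4.45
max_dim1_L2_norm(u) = 2.55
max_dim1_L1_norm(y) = 6.74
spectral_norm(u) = 2.76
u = b @ y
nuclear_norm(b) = 0.86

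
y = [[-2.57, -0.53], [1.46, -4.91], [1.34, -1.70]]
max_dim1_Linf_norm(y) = 4.91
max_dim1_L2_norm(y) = 5.12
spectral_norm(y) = 5.53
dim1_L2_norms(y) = [2.62, 5.12, 2.16]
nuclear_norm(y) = 8.22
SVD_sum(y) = [[-0.18, 0.44], [1.91, -4.73], [0.78, -1.93]] + [[-2.39, -0.97], [-0.45, -0.18], [0.56, 0.23]]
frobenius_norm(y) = 6.15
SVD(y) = [[0.09, 0.96], [-0.92, 0.18], [-0.38, -0.22]] @ diag([5.526741490914394, 2.695594274479254]) @ [[-0.37, 0.93],[-0.93, -0.37]]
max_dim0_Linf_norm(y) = 4.91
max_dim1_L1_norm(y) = 6.37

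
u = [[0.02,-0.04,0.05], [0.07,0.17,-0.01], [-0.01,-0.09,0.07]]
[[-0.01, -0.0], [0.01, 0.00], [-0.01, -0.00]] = u@[[-0.15, -0.02], [0.11, 0.02], [-0.01, -0.00]]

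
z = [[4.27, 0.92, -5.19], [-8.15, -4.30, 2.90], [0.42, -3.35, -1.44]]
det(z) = -92.827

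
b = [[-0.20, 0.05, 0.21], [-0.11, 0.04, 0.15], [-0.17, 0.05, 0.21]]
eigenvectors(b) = [[-0.52, -0.85, 0.03], [-0.54, -0.19, -0.97], [-0.66, -0.48, 0.25]]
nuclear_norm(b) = 0.47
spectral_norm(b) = 0.44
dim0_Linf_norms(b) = [0.2, 0.05, 0.21]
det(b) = -0.00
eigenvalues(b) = [0.12, -0.07, 0.0]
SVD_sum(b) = [[-0.19, 0.05, 0.22], [-0.12, 0.03, 0.14], [-0.18, 0.05, 0.21]] + [[-0.01,-0.00,-0.01],[0.01,0.00,0.01],[0.01,0.0,0.00]] + [[-0.00, 0.0, -0.00], [-0.00, 0.00, -0.0], [0.0, -0.0, 0.00]]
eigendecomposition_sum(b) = [[-0.08,  0.03,  0.13], [-0.08,  0.03,  0.13], [-0.10,  0.04,  0.16]] + [[-0.12, 0.02, 0.08], [-0.03, 0.0, 0.02], [-0.07, 0.01, 0.05]] + [[-0.00, -0.00, 0.00], [0.0, 0.0, -0.0], [-0.00, -0.00, 0.0]]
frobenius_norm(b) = 0.45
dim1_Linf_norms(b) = [0.21, 0.15, 0.21]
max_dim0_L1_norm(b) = 0.57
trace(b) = 0.05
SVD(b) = [[-0.66,0.7,-0.27], [-0.43,-0.65,-0.63], [-0.62,-0.3,0.73]] @ diag([0.44471311601628016, 0.022873546388737884, 0.002654301921939685]) @ [[0.64, -0.18, -0.75], [-0.76, -0.26, -0.59], [0.09, -0.95, 0.31]]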